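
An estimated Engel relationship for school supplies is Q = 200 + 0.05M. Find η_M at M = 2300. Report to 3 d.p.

0.365

At M = 2300: Q = 315.000.
dQ/dM = 0.05.
η = (dQ/dM)·(M/Q) = 0.05 × (2300/315.000) = 0.365.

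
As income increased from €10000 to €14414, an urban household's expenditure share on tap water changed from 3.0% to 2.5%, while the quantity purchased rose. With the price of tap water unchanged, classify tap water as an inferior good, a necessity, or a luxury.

Quantity rises but the budget share falls as income rises, so 0 < η < 1.

necessity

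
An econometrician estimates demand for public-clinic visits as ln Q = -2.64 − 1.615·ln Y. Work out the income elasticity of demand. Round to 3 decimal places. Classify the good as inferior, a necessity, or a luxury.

-1.615 (inferior good)

In a log-linear demand, the coefficient on ln Y is the income elasticity.
So η = -1.615.
η < 0 ⇒ inferior good.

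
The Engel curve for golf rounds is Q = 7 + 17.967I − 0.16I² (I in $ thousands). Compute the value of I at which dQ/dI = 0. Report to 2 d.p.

56.15

dQ/dI = 17.967 − 0.32I.
The good is inferior where dQ/dI < 0. Setting dQ/dI = 0 gives I = 17.967 / 0.32 = 56.15.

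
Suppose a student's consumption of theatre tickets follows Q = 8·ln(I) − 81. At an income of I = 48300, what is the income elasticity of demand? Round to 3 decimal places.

1.515

At I = 48300: Q = 5.281.
dQ/dI = 8/I = 0.000165631 at this income.
η = (dQ/dI)·(I/Q) = 0.000165631 × (48300/5.281) = 1.515.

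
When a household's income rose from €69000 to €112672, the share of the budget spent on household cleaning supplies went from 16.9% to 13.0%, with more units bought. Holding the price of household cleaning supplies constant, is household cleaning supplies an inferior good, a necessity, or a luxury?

Quantity rises but the budget share falls as income rises, so 0 < η < 1.

necessity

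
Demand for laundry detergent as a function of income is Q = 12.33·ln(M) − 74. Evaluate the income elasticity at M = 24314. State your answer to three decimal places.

0.244

At M = 24314: Q = 50.518.
dQ/dM = 12.33/M = 0.000507115 at this income.
η = (dQ/dM)·(M/Q) = 0.000507115 × (24314/50.518) = 0.244.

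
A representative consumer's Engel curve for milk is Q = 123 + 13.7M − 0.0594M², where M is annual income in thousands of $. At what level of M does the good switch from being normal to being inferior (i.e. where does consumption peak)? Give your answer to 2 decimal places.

dQ/dM = 13.7 − 0.1188M.
The good is inferior where dQ/dM < 0. Setting dQ/dM = 0 gives M = 13.7 / 0.1188 = 115.32.

115.32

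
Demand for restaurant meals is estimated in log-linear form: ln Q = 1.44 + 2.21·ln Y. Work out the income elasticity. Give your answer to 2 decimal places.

2.21

In a log-linear demand, the coefficient on ln Y is the income elasticity.
So η = 2.21.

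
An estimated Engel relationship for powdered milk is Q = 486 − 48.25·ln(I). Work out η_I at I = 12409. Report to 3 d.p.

-1.547

At I = 12409: Q = 31.187.
dQ/dI = -48.25/I = -0.00388831 at this income.
η = (dQ/dI)·(I/Q) = -0.00388831 × (12409/31.187) = -1.547.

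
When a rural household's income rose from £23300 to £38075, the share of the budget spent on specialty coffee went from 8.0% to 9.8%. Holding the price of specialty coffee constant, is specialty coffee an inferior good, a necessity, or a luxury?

luxury

The budget share rises as income rises, so η > 1.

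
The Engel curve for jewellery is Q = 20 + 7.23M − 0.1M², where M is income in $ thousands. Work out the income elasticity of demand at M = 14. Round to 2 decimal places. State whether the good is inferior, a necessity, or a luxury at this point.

At M = 14: Q = 101.6200.
dQ/dM = 7.23 − 0.2M = 4.43000.
η = (dQ/dM)·(M/Q) = 4.43000 × (14/101.6200) = 0.61.
0 < η < 1 ⇒ necessity.

0.61 (necessity)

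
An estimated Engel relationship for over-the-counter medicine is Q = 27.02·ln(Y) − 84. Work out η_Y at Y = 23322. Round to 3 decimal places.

At Y = 23322: Q = 187.744.
dQ/dY = 27.02/Y = 0.00115856 at this income.
η = (dQ/dY)·(Y/Q) = 0.00115856 × (23322/187.744) = 0.144.

0.144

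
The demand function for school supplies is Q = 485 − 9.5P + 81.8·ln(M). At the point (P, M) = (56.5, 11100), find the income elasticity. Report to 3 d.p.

At P = 56.5, M = 11100: Q = 710.192.
Holding P constant, ∂Q/∂M = 81.8/M = 0.00736937.
η_M = (∂Q/∂M)·(M/Q) = 0.00736937 × (11100/710.192) = 0.115.

0.115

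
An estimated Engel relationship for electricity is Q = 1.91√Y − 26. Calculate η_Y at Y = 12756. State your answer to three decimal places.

0.569

At Y = 12756: Q = 189.720.
dQ/dY = 1.91/(2√Y) = 0.00845563 at this income.
η = (dQ/dY)·(Y/Q) = 0.00845563 × (12756/189.720) = 0.569.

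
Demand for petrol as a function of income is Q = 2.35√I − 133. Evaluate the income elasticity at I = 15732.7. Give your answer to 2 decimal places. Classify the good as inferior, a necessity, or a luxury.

0.91 (necessity)

At I = 15732.7: Q = 161.761.
dQ/dI = 2.35/(2√I) = 0.00936777 at this income.
η = (dQ/dI)·(I/Q) = 0.00936777 × (15732.7/161.761) = 0.91.
Since 0 < η < 1, the good is a necessity.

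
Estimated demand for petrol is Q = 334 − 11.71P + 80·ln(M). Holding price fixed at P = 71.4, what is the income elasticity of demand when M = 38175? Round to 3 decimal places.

At P = 71.4, M = 38175: Q = 341.901.
Holding P constant, ∂Q/∂M = 80/M = 0.00209561.
η_M = (∂Q/∂M)·(M/Q) = 0.00209561 × (38175/341.901) = 0.234.

0.234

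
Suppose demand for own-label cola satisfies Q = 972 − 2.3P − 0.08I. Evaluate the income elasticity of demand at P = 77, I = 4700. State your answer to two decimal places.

At P = 77, I = 4700: Q = 418.900.
Holding P constant, ∂Q/∂I = −0.08.
η_I = (∂Q/∂I)·(I/Q) = -0.08 × (4700/418.900) = -0.90.

-0.90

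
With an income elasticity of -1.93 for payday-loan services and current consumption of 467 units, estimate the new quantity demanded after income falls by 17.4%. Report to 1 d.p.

623.8

%ΔQ ≈ η × %ΔI = -1.93 × (-17.4%) = 33.582%.
New Q ≈ 467 × (1 + 0.33582) = 623.8.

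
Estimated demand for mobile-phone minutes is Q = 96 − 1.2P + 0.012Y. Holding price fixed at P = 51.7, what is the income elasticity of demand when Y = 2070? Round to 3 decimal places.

At P = 51.7, Y = 2070: Q = 58.800.
Holding P constant, ∂Q/∂Y = 0.012.
η_Y = (∂Q/∂Y)·(Y/Q) = 0.012 × (2070/58.800) = 0.422.

0.422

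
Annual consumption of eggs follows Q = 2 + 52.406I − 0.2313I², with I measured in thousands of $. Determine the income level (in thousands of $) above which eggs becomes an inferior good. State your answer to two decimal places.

113.29

dQ/dI = 52.406 − 0.4626I.
The good is inferior where dQ/dI < 0. Setting dQ/dI = 0 gives I = 52.406 / 0.4626 = 113.29.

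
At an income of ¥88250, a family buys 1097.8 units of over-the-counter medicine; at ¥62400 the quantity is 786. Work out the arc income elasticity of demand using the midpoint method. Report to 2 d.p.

ΔQ = 786 − 1097.8 = -311.8; midpoint Q̄ = (1097.8 + 786)/2 = 941.9.
ΔI = 62400 − 88250 = -25850; midpoint Ī = (88250 + 62400)/2 = 75325.
η = (ΔQ/Q̄) ÷ (ΔI/Ī) = (-311.8/941.9) ÷ (-25850/75325) = 0.96.

0.96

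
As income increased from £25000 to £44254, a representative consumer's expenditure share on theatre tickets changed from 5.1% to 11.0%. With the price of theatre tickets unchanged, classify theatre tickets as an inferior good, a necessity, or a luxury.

The budget share rises as income rises, so η > 1.

luxury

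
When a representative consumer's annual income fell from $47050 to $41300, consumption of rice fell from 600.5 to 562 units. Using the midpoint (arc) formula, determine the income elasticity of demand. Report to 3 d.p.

0.509

ΔQ = 562 − 600.5 = -38.5; midpoint Q̄ = (600.5 + 562)/2 = 581.25.
ΔI = 41300 − 47050 = -5750; midpoint Ī = (47050 + 41300)/2 = 44175.
η = (ΔQ/Q̄) ÷ (ΔI/Ī) = (-38.5/581.25) ÷ (-5750/44175) = 0.509.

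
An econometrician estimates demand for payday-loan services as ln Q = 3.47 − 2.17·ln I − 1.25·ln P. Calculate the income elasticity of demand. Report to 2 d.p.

In a log-linear demand, the coefficient on ln I is the income elasticity.
So η = -2.17.

-2.17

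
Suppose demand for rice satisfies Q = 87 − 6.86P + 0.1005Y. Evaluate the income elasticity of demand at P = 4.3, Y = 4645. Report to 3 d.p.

0.890

At P = 4.3, Y = 4645: Q = 524.325.
Holding P constant, ∂Q/∂Y = 0.1005.
η_Y = (∂Q/∂Y)·(Y/Q) = 0.1005 × (4645/524.325) = 0.890.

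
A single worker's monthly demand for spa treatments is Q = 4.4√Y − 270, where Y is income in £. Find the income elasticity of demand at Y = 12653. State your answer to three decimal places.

1.100

At Y = 12653: Q = 224.936.
dQ/dY = 4.4/(2√Y) = 0.0195581 at this income.
η = (dQ/dY)·(Y/Q) = 0.0195581 × (12653/224.936) = 1.100.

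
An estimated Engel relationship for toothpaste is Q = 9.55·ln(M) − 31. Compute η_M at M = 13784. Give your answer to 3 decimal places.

0.159

At M = 13784: Q = 60.024.
dQ/dM = 9.55/M = 0.000692832 at this income.
η = (dQ/dM)·(M/Q) = 0.000692832 × (13784/60.024) = 0.159.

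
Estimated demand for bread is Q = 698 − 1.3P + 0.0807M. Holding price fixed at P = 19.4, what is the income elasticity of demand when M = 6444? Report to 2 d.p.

At P = 19.4, M = 6444: Q = 1192.811.
Holding P constant, ∂Q/∂M = 0.0807.
η_M = (∂Q/∂M)·(M/Q) = 0.0807 × (6444/1192.811) = 0.44.

0.44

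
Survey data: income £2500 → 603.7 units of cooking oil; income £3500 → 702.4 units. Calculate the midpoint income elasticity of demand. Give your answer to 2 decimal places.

0.45

ΔQ = 702.4 − 603.7 = 98.7; midpoint Q̄ = (603.7 + 702.4)/2 = 653.05.
ΔI = 3500 − 2500 = 1000; midpoint Ī = (2500 + 3500)/2 = 3000.
η = (ΔQ/Q̄) ÷ (ΔI/Ī) = (98.7/653.05) ÷ (1000/3000) = 0.45.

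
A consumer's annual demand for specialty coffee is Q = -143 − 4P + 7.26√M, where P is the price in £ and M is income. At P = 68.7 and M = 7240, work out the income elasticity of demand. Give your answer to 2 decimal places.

At P = 68.7, M = 7240: Q = 199.940.
Holding P constant, ∂Q/∂M = 7.26/(2√M) = 0.0426616.
η_M = (∂Q/∂M)·(M/Q) = 0.0426616 × (7240/199.940) = 1.54.

1.54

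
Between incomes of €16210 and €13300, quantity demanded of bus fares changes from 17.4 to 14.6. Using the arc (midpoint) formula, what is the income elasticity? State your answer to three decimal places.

0.887

ΔQ = 14.6 − 17.4 = -2.8; midpoint Q̄ = (17.4 + 14.6)/2 = 16.
ΔI = 13300 − 16210 = -2910; midpoint Ī = (16210 + 13300)/2 = 14755.
η = (ΔQ/Q̄) ÷ (ΔI/Ī) = (-2.8/16) ÷ (-2910/14755) = 0.887.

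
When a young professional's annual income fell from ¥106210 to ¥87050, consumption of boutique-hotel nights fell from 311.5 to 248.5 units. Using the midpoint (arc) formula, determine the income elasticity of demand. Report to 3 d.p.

ΔQ = 248.5 − 311.5 = -63; midpoint Q̄ = (311.5 + 248.5)/2 = 280.
ΔI = 87050 − 106210 = -19160; midpoint Ī = (106210 + 87050)/2 = 96630.
η = (ΔQ/Q̄) ÷ (ΔI/Ī) = (-63/280) ÷ (-19160/96630) = 1.135.

1.135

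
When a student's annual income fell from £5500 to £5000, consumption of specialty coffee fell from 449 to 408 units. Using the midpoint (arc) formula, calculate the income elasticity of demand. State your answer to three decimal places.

ΔQ = 408 − 449 = -41; midpoint Q̄ = (449 + 408)/2 = 428.5.
ΔI = 5000 − 5500 = -500; midpoint Ī = (5500 + 5000)/2 = 5250.
η = (ΔQ/Q̄) ÷ (ΔI/Ī) = (-41/428.5) ÷ (-500/5250) = 1.005.

1.005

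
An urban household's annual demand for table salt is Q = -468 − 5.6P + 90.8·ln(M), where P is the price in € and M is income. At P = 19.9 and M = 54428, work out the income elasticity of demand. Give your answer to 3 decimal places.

0.221

At P = 19.9, M = 54428: Q = 410.701.
Holding P constant, ∂Q/∂M = 90.8/M = 0.00166826.
η_M = (∂Q/∂M)·(M/Q) = 0.00166826 × (54428/410.701) = 0.221.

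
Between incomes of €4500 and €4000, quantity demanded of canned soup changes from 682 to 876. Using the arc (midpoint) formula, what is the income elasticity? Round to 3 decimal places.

-2.117

ΔQ = 876 − 682 = 194; midpoint Q̄ = (682 + 876)/2 = 779.
ΔI = 4000 − 4500 = -500; midpoint Ī = (4500 + 4000)/2 = 4250.
η = (ΔQ/Q̄) ÷ (ΔI/Ī) = (194/779) ÷ (-500/4250) = -2.117.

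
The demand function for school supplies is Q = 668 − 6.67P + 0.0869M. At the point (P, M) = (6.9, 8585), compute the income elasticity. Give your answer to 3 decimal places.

At P = 6.9, M = 8585: Q = 1368.014.
Holding P constant, ∂Q/∂M = 0.0869.
η_M = (∂Q/∂M)·(M/Q) = 0.0869 × (8585/1368.014) = 0.545.

0.545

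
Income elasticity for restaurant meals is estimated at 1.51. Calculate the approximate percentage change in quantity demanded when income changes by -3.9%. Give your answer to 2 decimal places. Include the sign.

%ΔQ ≈ η × %ΔI = 1.51 × (-3.9%) = -5.89%.

-5.89%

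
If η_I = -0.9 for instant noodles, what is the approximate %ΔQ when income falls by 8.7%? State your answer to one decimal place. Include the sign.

7.8%

%ΔQ ≈ η × %ΔI = -0.9 × (-8.7%) = 7.8%.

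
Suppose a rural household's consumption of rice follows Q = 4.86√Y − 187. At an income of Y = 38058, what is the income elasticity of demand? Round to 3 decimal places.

0.623

At Y = 38058: Q = 761.111.
dQ/dY = 4.86/(2√Y) = 0.0124561 at this income.
η = (dQ/dY)·(Y/Q) = 0.0124561 × (38058/761.111) = 0.623.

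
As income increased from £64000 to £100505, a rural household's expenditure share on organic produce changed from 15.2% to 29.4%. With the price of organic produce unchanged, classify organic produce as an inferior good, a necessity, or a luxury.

luxury

The budget share rises as income rises, so η > 1.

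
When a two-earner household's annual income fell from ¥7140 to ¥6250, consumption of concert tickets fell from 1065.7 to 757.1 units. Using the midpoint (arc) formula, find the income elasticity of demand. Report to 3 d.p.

2.547

ΔQ = 757.1 − 1065.7 = -308.6; midpoint Q̄ = (1065.7 + 757.1)/2 = 911.4.
ΔI = 6250 − 7140 = -890; midpoint Ī = (7140 + 6250)/2 = 6695.
η = (ΔQ/Q̄) ÷ (ΔI/Ī) = (-308.6/911.4) ÷ (-890/6695) = 2.547.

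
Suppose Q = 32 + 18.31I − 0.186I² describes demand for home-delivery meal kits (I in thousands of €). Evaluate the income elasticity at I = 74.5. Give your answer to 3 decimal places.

At I = 74.5: Q = 363.7485.
dQ/dI = 18.31 − 0.372I = -9.40400.
η = (dQ/dI)·(I/Q) = -9.40400 × (74.5/363.7485) = -1.926.

-1.926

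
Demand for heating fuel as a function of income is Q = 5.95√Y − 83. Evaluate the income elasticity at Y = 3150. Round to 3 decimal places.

0.665

At Y = 3150: Q = 250.943.
dQ/dY = 5.95/(2√Y) = 0.0530068 at this income.
η = (dQ/dY)·(Y/Q) = 0.0530068 × (3150/250.943) = 0.665.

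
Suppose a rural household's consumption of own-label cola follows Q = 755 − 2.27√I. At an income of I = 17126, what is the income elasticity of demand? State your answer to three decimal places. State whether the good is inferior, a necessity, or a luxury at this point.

At I = 17126: Q = 457.933.
dQ/dI = -2.27/(2√I) = -0.00867297 at this income.
η = (dQ/dI)·(I/Q) = -0.00867297 × (17126/457.933) = -0.324.
Since η < 0, the good is an inferior good.

-0.324 (inferior good)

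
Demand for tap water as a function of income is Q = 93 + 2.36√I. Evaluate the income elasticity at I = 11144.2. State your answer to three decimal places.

0.364

At I = 11144.2: Q = 342.136.
dQ/dI = 2.36/(2√I) = 0.0111778 at this income.
η = (dQ/dI)·(I/Q) = 0.0111778 × (11144.2/342.136) = 0.364.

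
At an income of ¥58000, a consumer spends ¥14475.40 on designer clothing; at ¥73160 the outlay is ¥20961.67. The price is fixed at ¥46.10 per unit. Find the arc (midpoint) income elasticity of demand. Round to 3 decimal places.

1.584

With a constant price, Q₁ = 14475.40/46.10 = 314.000 and Q₂ = 20961.67/46.10 = 454.700 (equivalently, work directly with expenditure since P cancels).
Midpoint %ΔQ = (20961.67 − 14475.40)/17718.54 = 0.36607; midpoint %ΔI = (73160 − 58000)/65580 = 0.23117.
η = 0.36607 / 0.23117 = 1.584.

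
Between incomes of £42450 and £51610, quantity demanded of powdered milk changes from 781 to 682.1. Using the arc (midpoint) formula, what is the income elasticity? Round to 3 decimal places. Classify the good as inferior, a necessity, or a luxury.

-0.694 (inferior good)

ΔQ = 682.1 − 781 = -98.9; midpoint Q̄ = (781 + 682.1)/2 = 731.55.
ΔI = 51610 − 42450 = 9160; midpoint Ī = (42450 + 51610)/2 = 47030.
η = (ΔQ/Q̄) ÷ (ΔI/Ī) = (-98.9/731.55) ÷ (9160/47030) = -0.694.
η < 0 ⇒ inferior good.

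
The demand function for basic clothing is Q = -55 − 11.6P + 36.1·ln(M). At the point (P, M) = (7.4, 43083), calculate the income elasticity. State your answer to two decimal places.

At P = 7.4, M = 43083: Q = 244.379.
Holding P constant, ∂Q/∂M = 36.1/M = 0.000837918.
η_M = (∂Q/∂M)·(M/Q) = 0.000837918 × (43083/244.379) = 0.15.

0.15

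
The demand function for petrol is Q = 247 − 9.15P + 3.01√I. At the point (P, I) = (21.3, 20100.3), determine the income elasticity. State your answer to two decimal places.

0.45

At P = 21.3, I = 20100.3: Q = 478.849.
Holding P constant, ∂Q/∂I = 3.01/(2√I) = 0.0106154.
η_I = (∂Q/∂I)·(I/Q) = 0.0106154 × (20100.3/478.849) = 0.45.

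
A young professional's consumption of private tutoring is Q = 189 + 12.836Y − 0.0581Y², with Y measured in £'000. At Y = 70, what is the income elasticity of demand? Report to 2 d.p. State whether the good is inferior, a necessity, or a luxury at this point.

At Y = 70: Q = 802.8300.
dQ/dY = 12.836 − 0.1162Y = 4.70200.
η = (dQ/dY)·(Y/Q) = 4.70200 × (70/802.8300) = 0.41.
0 < η < 1 ⇒ necessity.

0.41 (necessity)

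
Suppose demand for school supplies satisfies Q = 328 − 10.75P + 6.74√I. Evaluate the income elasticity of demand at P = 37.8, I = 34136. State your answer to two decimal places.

0.53

At P = 37.8, I = 34136: Q = 1166.928.
Holding P constant, ∂Q/∂I = 6.74/(2√I) = 0.0182399.
η_I = (∂Q/∂I)·(I/Q) = 0.0182399 × (34136/1166.928) = 0.53.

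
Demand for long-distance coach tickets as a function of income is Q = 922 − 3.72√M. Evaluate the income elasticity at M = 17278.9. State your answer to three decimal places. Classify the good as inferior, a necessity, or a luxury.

-0.565 (inferior good)

At M = 17278.9: Q = 433.009.
dQ/dM = -3.72/(2√M) = -0.0141499 at this income.
η = (dQ/dM)·(M/Q) = -0.0141499 × (17278.9/433.009) = -0.565.
Since η < 0, the good is an inferior good.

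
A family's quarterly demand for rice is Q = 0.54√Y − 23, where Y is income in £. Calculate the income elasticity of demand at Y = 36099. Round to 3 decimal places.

0.644

At Y = 36099: Q = 79.599.
dQ/dY = 0.54/(2√Y) = 0.00142107 at this income.
η = (dQ/dY)·(Y/Q) = 0.00142107 × (36099/79.599) = 0.644.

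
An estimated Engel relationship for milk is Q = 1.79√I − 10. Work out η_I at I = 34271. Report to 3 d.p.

At I = 34271: Q = 321.372.
dQ/dI = 1.79/(2√I) = 0.00483459 at this income.
η = (dQ/dI)·(I/Q) = 0.00483459 × (34271/321.372) = 0.516.

0.516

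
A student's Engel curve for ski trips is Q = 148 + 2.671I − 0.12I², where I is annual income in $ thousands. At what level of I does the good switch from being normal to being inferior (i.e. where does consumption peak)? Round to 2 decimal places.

dQ/dI = 2.671 − 0.24I.
The good is inferior where dQ/dI < 0. Setting dQ/dI = 0 gives I = 2.671 / 0.24 = 11.13.

11.13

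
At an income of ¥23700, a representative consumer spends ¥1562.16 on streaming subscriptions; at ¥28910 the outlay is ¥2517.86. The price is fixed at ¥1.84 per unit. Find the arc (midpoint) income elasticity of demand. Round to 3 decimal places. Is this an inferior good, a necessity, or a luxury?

2.365 (luxury)

With a constant price, Q₁ = 1562.16/1.84 = 849.000 and Q₂ = 2517.86/1.84 = 1368.402 (equivalently, work directly with expenditure since P cancels).
Midpoint %ΔQ = (2517.86 − 1562.16)/2040.01 = 0.46848; midpoint %ΔI = (28910 − 23700)/26305 = 0.19806.
η = 0.46848 / 0.19806 = 2.365.
η > 1 ⇒ luxury.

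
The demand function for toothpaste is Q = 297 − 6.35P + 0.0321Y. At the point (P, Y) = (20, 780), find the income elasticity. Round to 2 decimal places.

At P = 20, Y = 780: Q = 195.038.
Holding P constant, ∂Q/∂Y = 0.0321.
η_Y = (∂Q/∂Y)·(Y/Q) = 0.0321 × (780/195.038) = 0.13.

0.13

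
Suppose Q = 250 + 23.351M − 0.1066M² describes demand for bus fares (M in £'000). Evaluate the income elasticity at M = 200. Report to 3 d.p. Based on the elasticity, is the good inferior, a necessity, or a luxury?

-5.879 (inferior good)

At M = 200: Q = 656.2000.
dQ/dM = 23.351 − 0.2132M = -19.28900.
η = (dQ/dM)·(M/Q) = -19.28900 × (200/656.2000) = -5.879.
η < 0 ⇒ inferior good.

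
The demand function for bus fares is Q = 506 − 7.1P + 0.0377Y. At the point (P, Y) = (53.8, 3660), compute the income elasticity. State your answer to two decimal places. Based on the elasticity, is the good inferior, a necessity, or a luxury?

At P = 53.8, Y = 3660: Q = 262.002.
Holding P constant, ∂Q/∂Y = 0.0377.
η_Y = (∂Q/∂Y)·(Y/Q) = 0.0377 × (3660/262.002) = 0.53.
Since 0 < η < 1, this is a necessity.

0.53 (necessity)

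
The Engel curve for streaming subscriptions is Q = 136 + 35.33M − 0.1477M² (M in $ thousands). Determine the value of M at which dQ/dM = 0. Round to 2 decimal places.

119.60

dQ/dM = 35.33 − 0.2954M.
The good is inferior where dQ/dM < 0. Setting dQ/dM = 0 gives M = 35.33 / 0.2954 = 119.60.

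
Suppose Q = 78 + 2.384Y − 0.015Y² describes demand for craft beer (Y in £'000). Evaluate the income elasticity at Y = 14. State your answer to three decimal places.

At Y = 14: Q = 108.4360.
dQ/dY = 2.384 − 0.03Y = 1.96400.
η = (dQ/dY)·(Y/Q) = 1.96400 × (14/108.4360) = 0.254.

0.254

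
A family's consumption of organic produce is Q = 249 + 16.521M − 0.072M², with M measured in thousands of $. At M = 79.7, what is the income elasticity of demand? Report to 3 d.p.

0.363

At M = 79.7: Q = 1108.3732.
dQ/dM = 16.521 − 0.144M = 5.04420.
η = (dQ/dM)·(M/Q) = 5.04420 × (79.7/1108.3732) = 0.363.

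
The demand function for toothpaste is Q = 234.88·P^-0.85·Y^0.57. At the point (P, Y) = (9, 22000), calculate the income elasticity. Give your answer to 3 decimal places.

0.570

For a multiplicative demand Q = A·P^α·Y^β, the income elasticity is β everywhere.
Here β = 0.57, so η = 0.570.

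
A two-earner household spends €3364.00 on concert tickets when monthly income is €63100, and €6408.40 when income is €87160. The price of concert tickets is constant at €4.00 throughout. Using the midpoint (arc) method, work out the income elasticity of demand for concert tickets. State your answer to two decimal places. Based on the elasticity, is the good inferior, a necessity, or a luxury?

1.95 (luxury)

With a constant price, Q₁ = 3364.00/4.00 = 841.000 and Q₂ = 6408.40/4.00 = 1602.100 (equivalently, work directly with expenditure since P cancels).
Midpoint %ΔQ = (6408.40 − 3364.00)/4886.20 = 0.62306; midpoint %ΔI = (87160 − 63100)/75130 = 0.32024.
η = 0.62306 / 0.32024 = 1.95.
η > 1 ⇒ luxury.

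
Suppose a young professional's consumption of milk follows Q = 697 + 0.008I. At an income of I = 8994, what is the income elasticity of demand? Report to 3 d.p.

At I = 8994: Q = 768.952.
dQ/dI = 0.008.
η = (dQ/dI)·(I/Q) = 0.008 × (8994/768.952) = 0.094.

0.094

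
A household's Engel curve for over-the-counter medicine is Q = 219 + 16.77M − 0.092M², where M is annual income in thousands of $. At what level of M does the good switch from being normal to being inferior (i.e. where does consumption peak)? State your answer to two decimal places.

dQ/dM = 16.77 − 0.184M.
The good is inferior where dQ/dM < 0. Setting dQ/dM = 0 gives M = 16.77 / 0.184 = 91.14.

91.14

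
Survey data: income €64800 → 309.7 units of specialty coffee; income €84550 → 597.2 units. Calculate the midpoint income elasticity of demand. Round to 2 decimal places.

2.40

ΔQ = 597.2 − 309.7 = 287.5; midpoint Q̄ = (309.7 + 597.2)/2 = 453.45.
ΔI = 84550 − 64800 = 19750; midpoint Ī = (64800 + 84550)/2 = 74675.
η = (ΔQ/Q̄) ÷ (ΔI/Ī) = (287.5/453.45) ÷ (19750/74675) = 2.40.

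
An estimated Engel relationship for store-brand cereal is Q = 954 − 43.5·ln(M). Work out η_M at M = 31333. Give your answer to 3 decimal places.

At M = 31333: Q = 503.669.
dQ/dM = -43.5/M = -0.00138831 at this income.
η = (dQ/dM)·(M/Q) = -0.00138831 × (31333/503.669) = -0.086.

-0.086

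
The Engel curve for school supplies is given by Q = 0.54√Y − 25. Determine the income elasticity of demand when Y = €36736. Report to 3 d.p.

At Y = 36736: Q = 78.500.
dQ/dY = 0.54/(2√Y) = 0.0014087 at this income.
η = (dQ/dY)·(Y/Q) = 0.0014087 × (36736/78.500) = 0.659.

0.659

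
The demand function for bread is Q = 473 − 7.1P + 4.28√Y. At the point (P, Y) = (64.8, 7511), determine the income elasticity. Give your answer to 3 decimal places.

0.483

At P = 64.8, Y = 7511: Q = 383.851.
Holding P constant, ∂Q/∂Y = 4.28/(2√Y) = 0.0246925.
η_Y = (∂Q/∂Y)·(Y/Q) = 0.0246925 × (7511/383.851) = 0.483.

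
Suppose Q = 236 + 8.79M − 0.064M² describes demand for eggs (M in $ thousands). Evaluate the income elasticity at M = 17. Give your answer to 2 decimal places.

0.31

At M = 17: Q = 366.9340.
dQ/dM = 8.79 − 0.128M = 6.61400.
η = (dQ/dM)·(M/Q) = 6.61400 × (17/366.9340) = 0.31.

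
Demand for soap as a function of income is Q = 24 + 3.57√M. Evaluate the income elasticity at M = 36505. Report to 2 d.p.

0.48

At M = 36505: Q = 706.094.
dQ/dM = 3.57/(2√M) = 0.00934248 at this income.
η = (dQ/dM)·(M/Q) = 0.00934248 × (36505/706.094) = 0.48.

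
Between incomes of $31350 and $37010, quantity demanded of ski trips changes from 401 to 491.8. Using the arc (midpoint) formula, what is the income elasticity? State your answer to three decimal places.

ΔQ = 491.8 − 401 = 90.8; midpoint Q̄ = (401 + 491.8)/2 = 446.4.
ΔI = 37010 − 31350 = 5660; midpoint Ī = (31350 + 37010)/2 = 34180.
η = (ΔQ/Q̄) ÷ (ΔI/Ī) = (90.8/446.4) ÷ (5660/34180) = 1.228.

1.228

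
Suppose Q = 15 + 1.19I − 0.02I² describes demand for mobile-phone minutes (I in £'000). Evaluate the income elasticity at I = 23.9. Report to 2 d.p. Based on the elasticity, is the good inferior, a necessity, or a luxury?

At I = 23.9: Q = 32.0168.
dQ/dI = 1.19 − 0.04I = 0.23400.
η = (dQ/dI)·(I/Q) = 0.23400 × (23.9/32.0168) = 0.17.
0 < η < 1 ⇒ necessity.

0.17 (necessity)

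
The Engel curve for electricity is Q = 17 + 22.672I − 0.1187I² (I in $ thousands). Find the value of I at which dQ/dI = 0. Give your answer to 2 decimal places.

dQ/dI = 22.672 − 0.2374I.
The good is inferior where dQ/dI < 0. Setting dQ/dI = 0 gives I = 22.672 / 0.2374 = 95.50.

95.50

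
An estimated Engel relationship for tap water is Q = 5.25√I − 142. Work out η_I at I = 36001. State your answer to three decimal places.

0.583

At I = 36001: Q = 854.131.
dQ/dI = 5.25/(2√I) = 0.0138348 at this income.
η = (dQ/dI)·(I/Q) = 0.0138348 × (36001/854.131) = 0.583.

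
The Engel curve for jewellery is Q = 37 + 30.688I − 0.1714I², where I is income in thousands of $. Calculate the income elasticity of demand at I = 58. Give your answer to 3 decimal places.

0.505

At I = 58: Q = 1240.3144.
dQ/dI = 30.688 − 0.3428I = 10.80560.
η = (dQ/dI)·(I/Q) = 10.80560 × (58/1240.3144) = 0.505.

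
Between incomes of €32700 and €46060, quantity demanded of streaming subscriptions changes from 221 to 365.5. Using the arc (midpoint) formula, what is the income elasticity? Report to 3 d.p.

1.452

ΔQ = 365.5 − 221 = 144.5; midpoint Q̄ = (221 + 365.5)/2 = 293.25.
ΔI = 46060 − 32700 = 13360; midpoint Ī = (32700 + 46060)/2 = 39380.
η = (ΔQ/Q̄) ÷ (ΔI/Ī) = (144.5/293.25) ÷ (13360/39380) = 1.452.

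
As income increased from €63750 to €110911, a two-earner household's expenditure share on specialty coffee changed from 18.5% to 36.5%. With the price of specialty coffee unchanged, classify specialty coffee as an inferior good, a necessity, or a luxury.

The budget share rises as income rises, so η > 1.

luxury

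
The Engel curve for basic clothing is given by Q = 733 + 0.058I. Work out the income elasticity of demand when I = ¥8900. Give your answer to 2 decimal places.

0.41

At I = 8900: Q = 1249.200.
dQ/dI = 0.058.
η = (dQ/dI)·(I/Q) = 0.058 × (8900/1249.200) = 0.41.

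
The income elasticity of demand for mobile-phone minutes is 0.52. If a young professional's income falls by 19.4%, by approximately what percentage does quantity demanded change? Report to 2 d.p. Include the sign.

-10.09%

%ΔQ ≈ η × %ΔI = 0.52 × (-19.4%) = -10.09%.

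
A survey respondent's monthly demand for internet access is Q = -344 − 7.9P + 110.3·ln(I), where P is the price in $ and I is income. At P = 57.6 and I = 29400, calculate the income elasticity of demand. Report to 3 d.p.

0.328

At P = 57.6, I = 29400: Q = 335.809.
Holding P constant, ∂Q/∂I = 110.3/I = 0.0037517.
η_I = (∂Q/∂I)·(I/Q) = 0.0037517 × (29400/335.809) = 0.328.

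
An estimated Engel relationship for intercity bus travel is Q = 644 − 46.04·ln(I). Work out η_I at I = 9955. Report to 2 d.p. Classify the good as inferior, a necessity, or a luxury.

-0.21 (inferior good)

At I = 9955: Q = 220.164.
dQ/dI = -46.04/I = -0.00462481 at this income.
η = (dQ/dI)·(I/Q) = -0.00462481 × (9955/220.164) = -0.21.
Since η < 0, the good is an inferior good.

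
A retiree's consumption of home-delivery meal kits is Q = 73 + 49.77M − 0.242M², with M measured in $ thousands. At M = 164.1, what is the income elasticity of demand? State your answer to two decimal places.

-2.82

At M = 164.1: Q = 1723.4850.
dQ/dM = 49.77 − 0.484M = -29.65440.
η = (dQ/dM)·(M/Q) = -29.65440 × (164.1/1723.4850) = -2.82.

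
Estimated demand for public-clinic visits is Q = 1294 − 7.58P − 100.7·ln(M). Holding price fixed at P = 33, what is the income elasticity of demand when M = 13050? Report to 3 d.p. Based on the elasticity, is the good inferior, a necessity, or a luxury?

-1.124 (inferior good)

At P = 33, M = 13050: Q = 89.572.
Holding P constant, ∂Q/∂M = -100.7/M = -0.00771648.
η_M = (∂Q/∂M)·(M/Q) = -0.00771648 × (13050/89.572) = -1.124.
Since η < 0, this is an inferior good.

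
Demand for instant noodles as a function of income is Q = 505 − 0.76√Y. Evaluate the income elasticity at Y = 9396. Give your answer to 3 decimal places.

At Y = 9396: Q = 431.331.
dQ/dY = -0.76/(2√Y) = -0.00392023 at this income.
η = (dQ/dY)·(Y/Q) = -0.00392023 × (9396/431.331) = -0.085.

-0.085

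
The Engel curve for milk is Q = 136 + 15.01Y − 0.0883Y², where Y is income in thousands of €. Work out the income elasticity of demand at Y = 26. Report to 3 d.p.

At Y = 26: Q = 466.5692.
dQ/dY = 15.01 − 0.1766Y = 10.41840.
η = (dQ/dY)·(Y/Q) = 10.41840 × (26/466.5692) = 0.581.

0.581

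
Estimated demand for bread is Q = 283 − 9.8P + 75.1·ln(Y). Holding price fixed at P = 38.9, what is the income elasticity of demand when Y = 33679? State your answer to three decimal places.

0.110

At P = 38.9, Y = 33679: Q = 684.670.
Holding P constant, ∂Q/∂Y = 75.1/Y = 0.00222988.
η_Y = (∂Q/∂Y)·(Y/Q) = 0.00222988 × (33679/684.670) = 0.110.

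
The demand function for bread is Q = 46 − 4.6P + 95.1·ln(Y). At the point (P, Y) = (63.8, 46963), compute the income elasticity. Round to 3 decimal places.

0.123

At P = 63.8, Y = 46963: Q = 775.522.
Holding P constant, ∂Q/∂Y = 95.1/Y = 0.002025.
η_Y = (∂Q/∂Y)·(Y/Q) = 0.002025 × (46963/775.522) = 0.123.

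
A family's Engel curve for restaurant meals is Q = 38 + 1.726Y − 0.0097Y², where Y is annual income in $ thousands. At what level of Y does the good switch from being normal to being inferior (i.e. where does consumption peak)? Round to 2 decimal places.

88.97

dQ/dY = 1.726 − 0.0194Y.
The good is inferior where dQ/dY < 0. Setting dQ/dY = 0 gives Y = 1.726 / 0.0194 = 88.97.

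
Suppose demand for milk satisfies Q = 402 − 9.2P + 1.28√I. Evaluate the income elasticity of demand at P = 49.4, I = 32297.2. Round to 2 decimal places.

0.65

At P = 49.4, I = 32297.2: Q = 177.554.
Holding P constant, ∂Q/∂I = 1.28/(2√I) = 0.00356121.
η_I = (∂Q/∂I)·(I/Q) = 0.00356121 × (32297.2/177.554) = 0.65.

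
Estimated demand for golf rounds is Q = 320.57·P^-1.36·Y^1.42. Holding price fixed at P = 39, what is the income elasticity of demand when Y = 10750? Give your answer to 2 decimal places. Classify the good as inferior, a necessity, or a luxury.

1.42 (luxury)

For a multiplicative demand Q = A·P^α·Y^β, the income elasticity is β everywhere.
Here β = 1.42, so η = 1.42.
Since η > 1, this is a luxury.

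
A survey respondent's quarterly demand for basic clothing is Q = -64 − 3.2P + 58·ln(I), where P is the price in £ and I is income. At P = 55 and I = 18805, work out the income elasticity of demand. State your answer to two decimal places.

At P = 55, I = 18805: Q = 330.829.
Holding P constant, ∂Q/∂I = 58/I = 0.00308429.
η_I = (∂Q/∂I)·(I/Q) = 0.00308429 × (18805/330.829) = 0.18.

0.18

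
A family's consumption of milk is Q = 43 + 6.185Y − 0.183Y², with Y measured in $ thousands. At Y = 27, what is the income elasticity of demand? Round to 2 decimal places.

At Y = 27: Q = 76.5880.
dQ/dY = 6.185 − 0.366Y = -3.69700.
η = (dQ/dY)·(Y/Q) = -3.69700 × (27/76.5880) = -1.30.

-1.30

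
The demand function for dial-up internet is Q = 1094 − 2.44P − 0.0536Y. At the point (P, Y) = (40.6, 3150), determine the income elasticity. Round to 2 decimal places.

At P = 40.6, Y = 3150: Q = 826.096.
Holding P constant, ∂Q/∂Y = −0.0536.
η_Y = (∂Q/∂Y)·(Y/Q) = -0.0536 × (3150/826.096) = -0.20.

-0.20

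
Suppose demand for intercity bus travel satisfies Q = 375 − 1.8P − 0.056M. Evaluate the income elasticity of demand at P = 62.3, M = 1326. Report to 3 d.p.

At P = 62.3, M = 1326: Q = 188.604.
Holding P constant, ∂Q/∂M = −0.056.
η_M = (∂Q/∂M)·(M/Q) = -0.056 × (1326/188.604) = -0.394.

-0.394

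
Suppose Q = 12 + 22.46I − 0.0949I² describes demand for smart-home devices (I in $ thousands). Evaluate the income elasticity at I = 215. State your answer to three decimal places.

At I = 215: Q = 454.1475.
dQ/dI = 22.46 − 0.1898I = -18.34700.
η = (dQ/dI)·(I/Q) = -18.34700 × (215/454.1475) = -8.686.

-8.686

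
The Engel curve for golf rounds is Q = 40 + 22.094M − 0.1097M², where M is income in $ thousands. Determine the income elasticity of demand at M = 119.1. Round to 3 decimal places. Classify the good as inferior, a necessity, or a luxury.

At M = 119.1: Q = 1115.3217.
dQ/dM = 22.094 − 0.2194M = -4.03654.
η = (dQ/dM)·(M/Q) = -4.03654 × (119.1/1115.3217) = -0.431.
η < 0 ⇒ inferior good.

-0.431 (inferior good)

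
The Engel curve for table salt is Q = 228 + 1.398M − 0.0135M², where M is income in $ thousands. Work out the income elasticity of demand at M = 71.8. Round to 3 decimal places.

-0.150

At M = 71.8: Q = 258.7807.
dQ/dM = 1.398 − 0.027M = -0.54060.
η = (dQ/dM)·(M/Q) = -0.54060 × (71.8/258.7807) = -0.150.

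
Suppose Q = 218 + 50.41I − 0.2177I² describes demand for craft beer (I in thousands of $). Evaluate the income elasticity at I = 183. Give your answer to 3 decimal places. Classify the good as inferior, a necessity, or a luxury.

At I = 183: Q = 2152.4747.
dQ/dI = 50.41 − 0.4354I = -29.26820.
η = (dQ/dI)·(I/Q) = -29.26820 × (183/2152.4747) = -2.488.
η < 0 ⇒ inferior good.

-2.488 (inferior good)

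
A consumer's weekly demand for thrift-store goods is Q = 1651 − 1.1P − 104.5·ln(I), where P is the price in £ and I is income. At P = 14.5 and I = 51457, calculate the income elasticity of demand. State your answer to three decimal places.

At P = 14.5, I = 51457: Q = 501.382.
Holding P constant, ∂Q/∂I = -104.5/I = -0.00203082.
η_I = (∂Q/∂I)·(I/Q) = -0.00203082 × (51457/501.382) = -0.208.

-0.208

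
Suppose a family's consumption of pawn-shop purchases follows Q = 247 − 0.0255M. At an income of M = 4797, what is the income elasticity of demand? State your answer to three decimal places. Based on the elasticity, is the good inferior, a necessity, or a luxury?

At M = 4797: Q = 124.677.
dQ/dM = −0.0255.
η = (dQ/dM)·(M/Q) = -0.0255 × (4797/124.677) = -0.981.
Since η < 0, the good is an inferior good.

-0.981 (inferior good)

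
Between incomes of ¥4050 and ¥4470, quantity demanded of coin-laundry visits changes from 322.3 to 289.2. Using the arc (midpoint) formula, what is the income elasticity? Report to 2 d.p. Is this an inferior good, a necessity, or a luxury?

-1.10 (inferior good)

ΔQ = 289.2 − 322.3 = -33.1; midpoint Q̄ = (322.3 + 289.2)/2 = 305.75.
ΔI = 4470 − 4050 = 420; midpoint Ī = (4050 + 4470)/2 = 4260.
η = (ΔQ/Q̄) ÷ (ΔI/Ī) = (-33.1/305.75) ÷ (420/4260) = -1.10.
η < 0 ⇒ inferior good.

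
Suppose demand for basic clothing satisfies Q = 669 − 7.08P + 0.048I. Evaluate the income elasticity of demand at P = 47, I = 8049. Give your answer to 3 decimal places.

At P = 47, I = 8049: Q = 722.592.
Holding P constant, ∂Q/∂I = 0.048.
η_I = (∂Q/∂I)·(I/Q) = 0.048 × (8049/722.592) = 0.535.

0.535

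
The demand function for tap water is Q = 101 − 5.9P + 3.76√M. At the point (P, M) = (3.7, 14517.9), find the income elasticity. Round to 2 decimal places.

At P = 3.7, M = 14517.9: Q = 532.213.
Holding P constant, ∂Q/∂M = 3.76/(2√M) = 0.0156029.
η_M = (∂Q/∂M)·(M/Q) = 0.0156029 × (14517.9/532.213) = 0.43.

0.43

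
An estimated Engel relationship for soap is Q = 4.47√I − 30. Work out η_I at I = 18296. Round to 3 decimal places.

0.526

At I = 18296: Q = 574.624.
dQ/dI = 4.47/(2√I) = 0.0165234 at this income.
η = (dQ/dI)·(I/Q) = 0.0165234 × (18296/574.624) = 0.526.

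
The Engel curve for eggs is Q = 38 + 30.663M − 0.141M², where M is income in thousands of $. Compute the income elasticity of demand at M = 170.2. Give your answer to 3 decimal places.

At M = 170.2: Q = 1172.3490.
dQ/dM = 30.663 − 0.282M = -17.33340.
η = (dQ/dM)·(M/Q) = -17.33340 × (170.2/1172.3490) = -2.516.

-2.516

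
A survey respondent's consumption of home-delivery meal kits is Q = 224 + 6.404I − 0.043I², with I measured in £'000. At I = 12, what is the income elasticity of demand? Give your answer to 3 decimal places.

0.219

At I = 12: Q = 294.6560.
dQ/dI = 6.404 − 0.086I = 5.37200.
η = (dQ/dI)·(I/Q) = 5.37200 × (12/294.6560) = 0.219.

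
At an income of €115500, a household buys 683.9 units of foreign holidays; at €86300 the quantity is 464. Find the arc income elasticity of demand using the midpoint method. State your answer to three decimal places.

ΔQ = 464 − 683.9 = -219.9; midpoint Q̄ = (683.9 + 464)/2 = 573.95.
ΔI = 86300 − 115500 = -29200; midpoint Ī = (115500 + 86300)/2 = 100900.
η = (ΔQ/Q̄) ÷ (ΔI/Ī) = (-219.9/573.95) ÷ (-29200/100900) = 1.324.

1.324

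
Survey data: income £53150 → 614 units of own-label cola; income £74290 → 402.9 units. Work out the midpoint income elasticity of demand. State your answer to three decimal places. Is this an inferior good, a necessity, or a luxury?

ΔQ = 402.9 − 614 = -211.1; midpoint Q̄ = (614 + 402.9)/2 = 508.45.
ΔI = 74290 − 53150 = 21140; midpoint Ī = (53150 + 74290)/2 = 63720.
η = (ΔQ/Q̄) ÷ (ΔI/Ī) = (-211.1/508.45) ÷ (21140/63720) = -1.251.
η < 0 ⇒ inferior good.

-1.251 (inferior good)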